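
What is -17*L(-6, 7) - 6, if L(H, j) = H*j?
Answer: 708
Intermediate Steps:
-17*L(-6, 7) - 6 = -(-102)*7 - 6 = -17*(-42) - 6 = 714 - 6 = 708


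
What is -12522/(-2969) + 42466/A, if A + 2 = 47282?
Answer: 359060857/70187160 ≈ 5.1158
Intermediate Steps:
A = 47280 (A = -2 + 47282 = 47280)
-12522/(-2969) + 42466/A = -12522/(-2969) + 42466/47280 = -12522*(-1/2969) + 42466*(1/47280) = 12522/2969 + 21233/23640 = 359060857/70187160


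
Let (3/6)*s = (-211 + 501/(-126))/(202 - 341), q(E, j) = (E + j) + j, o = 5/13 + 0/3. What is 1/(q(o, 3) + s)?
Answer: 37947/359654 ≈ 0.10551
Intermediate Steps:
o = 5/13 (o = 5*(1/13) + 0*(1/3) = 5/13 + 0 = 5/13 ≈ 0.38462)
q(E, j) = E + 2*j
s = 9029/2919 (s = 2*((-211 + 501/(-126))/(202 - 341)) = 2*((-211 + 501*(-1/126))/(-139)) = 2*((-211 - 167/42)*(-1/139)) = 2*(-9029/42*(-1/139)) = 2*(9029/5838) = 9029/2919 ≈ 3.0932)
1/(q(o, 3) + s) = 1/((5/13 + 2*3) + 9029/2919) = 1/((5/13 + 6) + 9029/2919) = 1/(83/13 + 9029/2919) = 1/(359654/37947) = 37947/359654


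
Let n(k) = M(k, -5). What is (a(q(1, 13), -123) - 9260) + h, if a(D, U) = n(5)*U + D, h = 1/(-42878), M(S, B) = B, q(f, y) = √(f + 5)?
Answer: -370680311/42878 + √6 ≈ -8642.5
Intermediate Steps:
q(f, y) = √(5 + f)
n(k) = -5
h = -1/42878 ≈ -2.3322e-5
a(D, U) = D - 5*U (a(D, U) = -5*U + D = D - 5*U)
(a(q(1, 13), -123) - 9260) + h = ((√(5 + 1) - 5*(-123)) - 9260) - 1/42878 = ((√6 + 615) - 9260) - 1/42878 = ((615 + √6) - 9260) - 1/42878 = (-8645 + √6) - 1/42878 = -370680311/42878 + √6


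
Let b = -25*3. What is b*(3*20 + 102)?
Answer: -12150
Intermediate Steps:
b = -75
b*(3*20 + 102) = -75*(3*20 + 102) = -75*(60 + 102) = -75*162 = -12150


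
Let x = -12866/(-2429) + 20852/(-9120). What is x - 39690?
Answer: -31398758671/791160 ≈ -39687.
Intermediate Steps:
x = 2381729/791160 (x = -12866*(-1/2429) + 20852*(-1/9120) = 1838/347 - 5213/2280 = 2381729/791160 ≈ 3.0104)
x - 39690 = 2381729/791160 - 39690 = -31398758671/791160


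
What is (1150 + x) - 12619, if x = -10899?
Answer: -22368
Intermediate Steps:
(1150 + x) - 12619 = (1150 - 10899) - 12619 = -9749 - 12619 = -22368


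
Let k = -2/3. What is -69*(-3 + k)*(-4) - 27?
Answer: -1039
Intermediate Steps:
k = -⅔ (k = -2*⅓ = -⅔ ≈ -0.66667)
-69*(-3 + k)*(-4) - 27 = -69*(-3 - ⅔)*(-4) - 27 = -(-253)*(-4) - 27 = -69*44/3 - 27 = -1012 - 27 = -1039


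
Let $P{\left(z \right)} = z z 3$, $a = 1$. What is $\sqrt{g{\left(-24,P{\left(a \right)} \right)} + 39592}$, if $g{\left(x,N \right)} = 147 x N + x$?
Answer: $2 \sqrt{7246} \approx 170.25$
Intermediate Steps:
$P{\left(z \right)} = 3 z^{2}$ ($P{\left(z \right)} = z^{2} \cdot 3 = 3 z^{2}$)
$g{\left(x,N \right)} = x + 147 N x$ ($g{\left(x,N \right)} = 147 N x + x = x + 147 N x$)
$\sqrt{g{\left(-24,P{\left(a \right)} \right)} + 39592} = \sqrt{- 24 \left(1 + 147 \cdot 3 \cdot 1^{2}\right) + 39592} = \sqrt{- 24 \left(1 + 147 \cdot 3 \cdot 1\right) + 39592} = \sqrt{- 24 \left(1 + 147 \cdot 3\right) + 39592} = \sqrt{- 24 \left(1 + 441\right) + 39592} = \sqrt{\left(-24\right) 442 + 39592} = \sqrt{-10608 + 39592} = \sqrt{28984} = 2 \sqrt{7246}$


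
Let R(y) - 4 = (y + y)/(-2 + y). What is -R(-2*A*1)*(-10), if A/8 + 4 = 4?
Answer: 40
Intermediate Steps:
A = 0 (A = -32 + 8*4 = -32 + 32 = 0)
R(y) = 4 + 2*y/(-2 + y) (R(y) = 4 + (y + y)/(-2 + y) = 4 + (2*y)/(-2 + y) = 4 + 2*y/(-2 + y))
-R(-2*A*1)*(-10) = -2*(-4 + 3*(-2*0*1))/(-2 - 2*0*1)*(-10) = -2*(-4 + 3*(0*1))/(-2 + 0*1)*(-10) = -2*(-4 + 3*0)/(-2 + 0)*(-10) = -2*(-4 + 0)/(-2)*(-10) = -2*(-½)*(-4)*(-10) = -4*(-10) = -1*(-40) = 40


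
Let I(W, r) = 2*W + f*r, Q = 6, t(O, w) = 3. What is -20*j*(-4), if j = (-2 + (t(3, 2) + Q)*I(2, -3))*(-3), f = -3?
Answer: -27600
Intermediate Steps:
I(W, r) = -3*r + 2*W (I(W, r) = 2*W - 3*r = -3*r + 2*W)
j = -345 (j = (-2 + (3 + 6)*(-3*(-3) + 2*2))*(-3) = (-2 + 9*(9 + 4))*(-3) = (-2 + 9*13)*(-3) = (-2 + 117)*(-3) = 115*(-3) = -345)
-20*j*(-4) = -20*(-345)*(-4) = 6900*(-4) = -27600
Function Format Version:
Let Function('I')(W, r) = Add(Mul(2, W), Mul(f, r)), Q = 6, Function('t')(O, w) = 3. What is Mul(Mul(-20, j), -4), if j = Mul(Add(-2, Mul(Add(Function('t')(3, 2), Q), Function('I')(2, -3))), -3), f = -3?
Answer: -27600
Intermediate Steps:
Function('I')(W, r) = Add(Mul(-3, r), Mul(2, W)) (Function('I')(W, r) = Add(Mul(2, W), Mul(-3, r)) = Add(Mul(-3, r), Mul(2, W)))
j = -345 (j = Mul(Add(-2, Mul(Add(3, 6), Add(Mul(-3, -3), Mul(2, 2)))), -3) = Mul(Add(-2, Mul(9, Add(9, 4))), -3) = Mul(Add(-2, Mul(9, 13)), -3) = Mul(Add(-2, 117), -3) = Mul(115, -3) = -345)
Mul(Mul(-20, j), -4) = Mul(Mul(-20, -345), -4) = Mul(6900, -4) = -27600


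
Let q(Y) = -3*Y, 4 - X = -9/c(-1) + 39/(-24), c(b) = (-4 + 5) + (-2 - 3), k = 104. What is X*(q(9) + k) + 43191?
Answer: 347607/8 ≈ 43451.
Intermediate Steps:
c(b) = -4 (c(b) = 1 - 5 = -4)
X = 27/8 (X = 4 - (-9/(-4) + 39/(-24)) = 4 - (-9*(-¼) + 39*(-1/24)) = 4 - (9/4 - 13/8) = 4 - 1*5/8 = 4 - 5/8 = 27/8 ≈ 3.3750)
X*(q(9) + k) + 43191 = 27*(-3*9 + 104)/8 + 43191 = 27*(-27 + 104)/8 + 43191 = (27/8)*77 + 43191 = 2079/8 + 43191 = 347607/8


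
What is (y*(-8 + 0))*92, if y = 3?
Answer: -2208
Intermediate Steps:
(y*(-8 + 0))*92 = (3*(-8 + 0))*92 = (3*(-8))*92 = -24*92 = -2208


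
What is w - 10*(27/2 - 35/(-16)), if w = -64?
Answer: -1767/8 ≈ -220.88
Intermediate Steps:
w - 10*(27/2 - 35/(-16)) = -64 - 10*(27/2 - 35/(-16)) = -64 - 10*(27*(½) - 35*(-1/16)) = -64 - 10*(27/2 + 35/16) = -64 - 10*251/16 = -64 - 1255/8 = -1767/8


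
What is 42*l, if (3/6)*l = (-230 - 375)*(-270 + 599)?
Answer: -16719780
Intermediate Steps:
l = -398090 (l = 2*((-230 - 375)*(-270 + 599)) = 2*(-605*329) = 2*(-199045) = -398090)
42*l = 42*(-398090) = -16719780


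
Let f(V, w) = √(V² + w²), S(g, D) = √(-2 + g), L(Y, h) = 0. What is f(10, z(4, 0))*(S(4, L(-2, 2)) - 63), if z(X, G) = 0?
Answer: -630 + 10*√2 ≈ -615.86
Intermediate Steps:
f(10, z(4, 0))*(S(4, L(-2, 2)) - 63) = √(10² + 0²)*(√(-2 + 4) - 63) = √(100 + 0)*(√2 - 63) = √100*(-63 + √2) = 10*(-63 + √2) = -630 + 10*√2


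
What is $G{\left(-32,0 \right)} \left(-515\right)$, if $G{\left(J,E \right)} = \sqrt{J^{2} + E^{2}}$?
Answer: $-16480$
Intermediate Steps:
$G{\left(J,E \right)} = \sqrt{E^{2} + J^{2}}$
$G{\left(-32,0 \right)} \left(-515\right) = \sqrt{0^{2} + \left(-32\right)^{2}} \left(-515\right) = \sqrt{0 + 1024} \left(-515\right) = \sqrt{1024} \left(-515\right) = 32 \left(-515\right) = -16480$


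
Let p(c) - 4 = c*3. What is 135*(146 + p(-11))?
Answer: 15795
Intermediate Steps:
p(c) = 4 + 3*c (p(c) = 4 + c*3 = 4 + 3*c)
135*(146 + p(-11)) = 135*(146 + (4 + 3*(-11))) = 135*(146 + (4 - 33)) = 135*(146 - 29) = 135*117 = 15795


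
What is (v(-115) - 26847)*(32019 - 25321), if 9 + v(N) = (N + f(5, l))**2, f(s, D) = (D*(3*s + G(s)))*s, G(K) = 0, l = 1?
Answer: -169164688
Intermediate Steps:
f(s, D) = 3*D*s**2 (f(s, D) = (D*(3*s + 0))*s = (D*(3*s))*s = (3*D*s)*s = 3*D*s**2)
v(N) = -9 + (75 + N)**2 (v(N) = -9 + (N + 3*1*5**2)**2 = -9 + (N + 3*1*25)**2 = -9 + (N + 75)**2 = -9 + (75 + N)**2)
(v(-115) - 26847)*(32019 - 25321) = ((-9 + (75 - 115)**2) - 26847)*(32019 - 25321) = ((-9 + (-40)**2) - 26847)*6698 = ((-9 + 1600) - 26847)*6698 = (1591 - 26847)*6698 = -25256*6698 = -169164688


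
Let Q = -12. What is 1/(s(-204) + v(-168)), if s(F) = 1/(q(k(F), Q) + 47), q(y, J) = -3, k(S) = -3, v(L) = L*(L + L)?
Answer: 44/2483713 ≈ 1.7715e-5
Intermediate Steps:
v(L) = 2*L² (v(L) = L*(2*L) = 2*L²)
s(F) = 1/44 (s(F) = 1/(-3 + 47) = 1/44)
1/(s(-204) + v(-168)) = 1/(1/44 + 2*(-168)²) = 1/(1/44 + 2*28224) = 1/(1/44 + 56448) = 1/(2483713/44) = 44/2483713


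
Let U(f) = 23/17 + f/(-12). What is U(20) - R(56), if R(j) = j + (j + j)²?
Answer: -642616/51 ≈ -12600.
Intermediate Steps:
U(f) = 23/17 - f/12 (U(f) = 23*(1/17) + f*(-1/12) = 23/17 - f/12)
R(j) = j + 4*j² (R(j) = j + (2*j)² = j + 4*j²)
U(20) - R(56) = (23/17 - 1/12*20) - 56*(1 + 4*56) = (23/17 - 5/3) - 56*(1 + 224) = -16/51 - 56*225 = -16/51 - 1*12600 = -16/51 - 12600 = -642616/51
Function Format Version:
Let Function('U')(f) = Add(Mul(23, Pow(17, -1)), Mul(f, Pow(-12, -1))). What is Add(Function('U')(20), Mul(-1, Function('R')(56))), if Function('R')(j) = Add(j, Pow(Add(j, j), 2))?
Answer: Rational(-642616, 51) ≈ -12600.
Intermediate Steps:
Function('U')(f) = Add(Rational(23, 17), Mul(Rational(-1, 12), f)) (Function('U')(f) = Add(Mul(23, Rational(1, 17)), Mul(f, Rational(-1, 12))) = Add(Rational(23, 17), Mul(Rational(-1, 12), f)))
Function('R')(j) = Add(j, Mul(4, Pow(j, 2))) (Function('R')(j) = Add(j, Pow(Mul(2, j), 2)) = Add(j, Mul(4, Pow(j, 2))))
Add(Function('U')(20), Mul(-1, Function('R')(56))) = Add(Add(Rational(23, 17), Mul(Rational(-1, 12), 20)), Mul(-1, Mul(56, Add(1, Mul(4, 56))))) = Add(Add(Rational(23, 17), Rational(-5, 3)), Mul(-1, Mul(56, Add(1, 224)))) = Add(Rational(-16, 51), Mul(-1, Mul(56, 225))) = Add(Rational(-16, 51), Mul(-1, 12600)) = Add(Rational(-16, 51), -12600) = Rational(-642616, 51)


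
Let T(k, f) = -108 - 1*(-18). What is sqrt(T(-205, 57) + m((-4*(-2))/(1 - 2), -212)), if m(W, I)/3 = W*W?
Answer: sqrt(102) ≈ 10.100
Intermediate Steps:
T(k, f) = -90 (T(k, f) = -108 + 18 = -90)
m(W, I) = 3*W**2 (m(W, I) = 3*(W*W) = 3*W**2)
sqrt(T(-205, 57) + m((-4*(-2))/(1 - 2), -212)) = sqrt(-90 + 3*((-4*(-2))/(1 - 2))**2) = sqrt(-90 + 3*(8/(-1))**2) = sqrt(-90 + 3*(8*(-1))**2) = sqrt(-90 + 3*(-8)**2) = sqrt(-90 + 3*64) = sqrt(-90 + 192) = sqrt(102)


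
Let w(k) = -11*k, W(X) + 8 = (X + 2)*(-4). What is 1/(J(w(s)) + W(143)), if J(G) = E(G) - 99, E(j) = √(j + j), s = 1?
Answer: -687/471991 - I*√22/471991 ≈ -0.0014555 - 9.9375e-6*I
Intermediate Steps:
E(j) = √2*√j (E(j) = √(2*j) = √2*√j)
W(X) = -16 - 4*X (W(X) = -8 + (X + 2)*(-4) = -8 + (2 + X)*(-4) = -8 + (-8 - 4*X) = -16 - 4*X)
J(G) = -99 + √2*√G (J(G) = √2*√G - 99 = -99 + √2*√G)
1/(J(w(s)) + W(143)) = 1/((-99 + √2*√(-11*1)) + (-16 - 4*143)) = 1/((-99 + √2*√(-11)) + (-16 - 572)) = 1/((-99 + √2*(I*√11)) - 588) = 1/((-99 + I*√22) - 588) = 1/(-687 + I*√22)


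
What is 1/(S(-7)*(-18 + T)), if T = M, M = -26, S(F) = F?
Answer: 1/308 ≈ 0.0032468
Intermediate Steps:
T = -26
1/(S(-7)*(-18 + T)) = 1/(-7*(-18 - 26)) = 1/(-7*(-44)) = 1/308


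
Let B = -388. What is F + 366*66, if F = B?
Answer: 23768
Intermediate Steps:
F = -388
F + 366*66 = -388 + 366*66 = -388 + 24156 = 23768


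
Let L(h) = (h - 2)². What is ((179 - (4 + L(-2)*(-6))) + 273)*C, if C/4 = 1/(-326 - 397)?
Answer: -2176/723 ≈ -3.0097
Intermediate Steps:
L(h) = (-2 + h)²
C = -4/723 (C = 4/(-326 - 397) = 4/(-723) = 4*(-1/723) = -4/723 ≈ -0.0055325)
((179 - (4 + L(-2)*(-6))) + 273)*C = ((179 - (4 + (-2 - 2)²*(-6))) + 273)*(-4/723) = ((179 - (4 + (-4)²*(-6))) + 273)*(-4/723) = ((179 - (4 + 16*(-6))) + 273)*(-4/723) = ((179 - (4 - 96)) + 273)*(-4/723) = ((179 - 1*(-92)) + 273)*(-4/723) = ((179 + 92) + 273)*(-4/723) = (271 + 273)*(-4/723) = 544*(-4/723) = -2176/723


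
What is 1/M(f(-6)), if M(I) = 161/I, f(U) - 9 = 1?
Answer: 10/161 ≈ 0.062112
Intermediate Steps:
f(U) = 10 (f(U) = 9 + 1 = 10)
1/M(f(-6)) = 1/(161/10) = 10/161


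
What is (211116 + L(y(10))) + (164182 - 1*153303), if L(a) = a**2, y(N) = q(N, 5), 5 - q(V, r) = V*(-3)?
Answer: 223220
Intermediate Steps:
q(V, r) = 5 + 3*V (q(V, r) = 5 - V*(-3) = 5 - (-3)*V = 5 + 3*V)
y(N) = 5 + 3*N
(211116 + L(y(10))) + (164182 - 1*153303) = (211116 + (5 + 3*10)**2) + (164182 - 1*153303) = (211116 + (5 + 30)**2) + (164182 - 153303) = (211116 + 35**2) + 10879 = (211116 + 1225) + 10879 = 212341 + 10879 = 223220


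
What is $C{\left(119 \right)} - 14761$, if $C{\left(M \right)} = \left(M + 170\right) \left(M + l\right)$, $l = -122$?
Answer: $-15628$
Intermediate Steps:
$C{\left(M \right)} = \left(-122 + M\right) \left(170 + M\right)$ ($C{\left(M \right)} = \left(M + 170\right) \left(M - 122\right) = \left(170 + M\right) \left(-122 + M\right) = \left(-122 + M\right) \left(170 + M\right)$)
$C{\left(119 \right)} - 14761 = \left(-20740 + 119^{2} + 48 \cdot 119\right) - 14761 = \left(-20740 + 14161 + 5712\right) - 14761 = -867 - 14761 = -15628$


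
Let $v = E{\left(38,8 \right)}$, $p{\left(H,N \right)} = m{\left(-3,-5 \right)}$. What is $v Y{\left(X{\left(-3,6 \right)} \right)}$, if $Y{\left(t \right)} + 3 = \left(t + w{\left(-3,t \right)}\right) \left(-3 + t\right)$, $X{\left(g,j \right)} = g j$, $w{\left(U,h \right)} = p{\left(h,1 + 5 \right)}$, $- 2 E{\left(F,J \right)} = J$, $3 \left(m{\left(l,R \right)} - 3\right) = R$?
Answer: $-1388$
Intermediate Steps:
$m{\left(l,R \right)} = 3 + \frac{R}{3}$
$E{\left(F,J \right)} = - \frac{J}{2}$
$p{\left(H,N \right)} = \frac{4}{3}$ ($p{\left(H,N \right)} = 3 + \frac{1}{3} \left(-5\right) = 3 - \frac{5}{3} = \frac{4}{3}$)
$w{\left(U,h \right)} = \frac{4}{3}$
$Y{\left(t \right)} = -3 + \left(-3 + t\right) \left(\frac{4}{3} + t\right)$ ($Y{\left(t \right)} = -3 + \left(t + \frac{4}{3}\right) \left(-3 + t\right) = -3 + \left(\frac{4}{3} + t\right) \left(-3 + t\right) = -3 + \left(-3 + t\right) \left(\frac{4}{3} + t\right)$)
$v = -4$ ($v = \left(- \frac{1}{2}\right) 8 = -4$)
$v Y{\left(X{\left(-3,6 \right)} \right)} = - 4 \left(-7 + \left(\left(-3\right) 6\right)^{2} - \frac{5 \left(\left(-3\right) 6\right)}{3}\right) = - 4 \left(-7 + \left(-18\right)^{2} - -30\right) = - 4 \left(-7 + 324 + 30\right) = \left(-4\right) 347 = -1388$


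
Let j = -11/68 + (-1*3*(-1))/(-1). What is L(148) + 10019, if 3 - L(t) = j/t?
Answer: 100861623/10064 ≈ 10022.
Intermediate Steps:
j = -215/68 (j = -11*1/68 - 3*(-1)*(-1) = -11/68 + 3*(-1) = -11/68 - 3 = -215/68 ≈ -3.1618)
L(t) = 3 + 215/(68*t) (L(t) = 3 - (-215)/(68*t) = 3 + 215/(68*t))
L(148) + 10019 = (3 + (215/68)/148) + 10019 = (3 + (215/68)*(1/148)) + 10019 = (3 + 215/10064) + 10019 = 30407/10064 + 10019 = 100861623/10064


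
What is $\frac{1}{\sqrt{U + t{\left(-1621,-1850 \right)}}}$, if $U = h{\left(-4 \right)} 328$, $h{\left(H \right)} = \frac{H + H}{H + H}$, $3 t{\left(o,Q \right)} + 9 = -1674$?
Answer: $- \frac{i \sqrt{233}}{233} \approx - 0.065512 i$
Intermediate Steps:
$t{\left(o,Q \right)} = -561$ ($t{\left(o,Q \right)} = -3 + \frac{1}{3} \left(-1674\right) = -3 - 558 = -561$)
$h{\left(H \right)} = 1$ ($h{\left(H \right)} = \frac{2 H}{2 H} = 2 H \frac{1}{2 H} = 1$)
$U = 328$ ($U = 1 \cdot 328 = 328$)
$\frac{1}{\sqrt{U + t{\left(-1621,-1850 \right)}}} = \frac{1}{\sqrt{328 - 561}} = \frac{1}{\sqrt{-233}} = \frac{1}{i \sqrt{233}} = - \frac{i \sqrt{233}}{233}$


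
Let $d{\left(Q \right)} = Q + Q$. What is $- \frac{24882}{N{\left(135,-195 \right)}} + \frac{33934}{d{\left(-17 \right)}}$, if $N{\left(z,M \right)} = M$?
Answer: $- \frac{73989}{85} \approx -870.46$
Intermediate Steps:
$d{\left(Q \right)} = 2 Q$
$- \frac{24882}{N{\left(135,-195 \right)}} + \frac{33934}{d{\left(-17 \right)}} = - \frac{24882}{-195} + \frac{33934}{2 \left(-17\right)} = \left(-24882\right) \left(- \frac{1}{195}\right) + \frac{33934}{-34} = \frac{638}{5} + 33934 \left(- \frac{1}{34}\right) = \frac{638}{5} - \frac{16967}{17} = - \frac{73989}{85}$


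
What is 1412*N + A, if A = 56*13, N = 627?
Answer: 886052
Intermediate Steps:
A = 728
1412*N + A = 1412*627 + 728 = 885324 + 728 = 886052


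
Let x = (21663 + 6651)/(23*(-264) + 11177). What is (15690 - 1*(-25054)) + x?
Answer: 208026434/5105 ≈ 40750.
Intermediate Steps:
x = 28314/5105 (x = 28314/(-6072 + 11177) = 28314/5105 ≈ 5.5463)
(15690 - 1*(-25054)) + x = (15690 - 1*(-25054)) + 28314/5105 = (15690 + 25054) + 28314/5105 = 40744 + 28314/5105 = 208026434/5105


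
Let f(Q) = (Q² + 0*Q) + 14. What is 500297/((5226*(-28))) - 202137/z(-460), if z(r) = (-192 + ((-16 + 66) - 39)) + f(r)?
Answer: -19336799791/4419795432 ≈ -4.3750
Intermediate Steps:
f(Q) = 14 + Q² (f(Q) = (Q² + 0) + 14 = Q² + 14 = 14 + Q²)
z(r) = -167 + r² (z(r) = (-192 + ((-16 + 66) - 39)) + (14 + r²) = (-192 + (50 - 39)) + (14 + r²) = (-192 + 11) + (14 + r²) = -181 + (14 + r²) = -167 + r²)
500297/((5226*(-28))) - 202137/z(-460) = 500297/((5226*(-28))) - 202137/(-167 + (-460)²) = 500297/(-146328) - 202137/(-167 + 211600) = 500297*(-1/146328) - 202137/211433 = -71471/20904 - 202137*1/211433 = -71471/20904 - 202137/211433 = -19336799791/4419795432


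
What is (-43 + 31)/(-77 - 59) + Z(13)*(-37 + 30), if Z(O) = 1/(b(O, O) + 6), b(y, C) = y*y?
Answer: 41/850 ≈ 0.048235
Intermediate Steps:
b(y, C) = y**2
Z(O) = 1/(6 + O**2) (Z(O) = 1/(O**2 + 6) = 1/(6 + O**2))
(-43 + 31)/(-77 - 59) + Z(13)*(-37 + 30) = (-43 + 31)/(-77 - 59) + (-37 + 30)/(6 + 13**2) = -12/(-136) - 7/(6 + 169) = -12*(-1/136) - 7/175 = 3/34 + (1/175)*(-7) = 3/34 - 1/25 = 41/850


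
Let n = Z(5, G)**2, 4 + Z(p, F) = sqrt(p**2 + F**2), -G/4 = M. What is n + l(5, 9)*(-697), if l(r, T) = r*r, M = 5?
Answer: -16984 - 40*sqrt(17) ≈ -17149.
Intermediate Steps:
l(r, T) = r**2
G = -20 (G = -4*5 = -20)
Z(p, F) = -4 + sqrt(F**2 + p**2) (Z(p, F) = -4 + sqrt(p**2 + F**2) = -4 + sqrt(F**2 + p**2))
n = (-4 + 5*sqrt(17))**2 (n = (-4 + sqrt((-20)**2 + 5**2))**2 = (-4 + sqrt(400 + 25))**2 = (-4 + sqrt(425))**2 = (-4 + 5*sqrt(17))**2 ≈ 276.08)
n + l(5, 9)*(-697) = (441 - 40*sqrt(17)) + 5**2*(-697) = (441 - 40*sqrt(17)) + 25*(-697) = (441 - 40*sqrt(17)) - 17425 = -16984 - 40*sqrt(17)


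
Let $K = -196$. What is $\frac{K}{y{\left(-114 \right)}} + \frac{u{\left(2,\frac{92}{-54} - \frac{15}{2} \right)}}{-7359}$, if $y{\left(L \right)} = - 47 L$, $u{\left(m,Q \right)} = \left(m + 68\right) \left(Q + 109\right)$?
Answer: $- \frac{174923833}{177432849} \approx -0.98586$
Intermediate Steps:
$u{\left(m,Q \right)} = \left(68 + m\right) \left(109 + Q\right)$
$\frac{K}{y{\left(-114 \right)}} + \frac{u{\left(2,\frac{92}{-54} - \frac{15}{2} \right)}}{-7359} = - \frac{196}{\left(-47\right) \left(-114\right)} + \frac{7412 + 68 \left(\frac{92}{-54} - \frac{15}{2}\right) + 109 \cdot 2 + \left(\frac{92}{-54} - \frac{15}{2}\right) 2}{-7359} = - \frac{196}{5358} + \left(7412 + 68 \left(92 \left(- \frac{1}{54}\right) - \frac{15}{2}\right) + 218 + \left(92 \left(- \frac{1}{54}\right) - \frac{15}{2}\right) 2\right) \left(- \frac{1}{7359}\right) = \left(-196\right) \frac{1}{5358} + \left(7412 + 68 \left(- \frac{46}{27} - \frac{15}{2}\right) + 218 + \left(- \frac{46}{27} - \frac{15}{2}\right) 2\right) \left(- \frac{1}{7359}\right) = - \frac{98}{2679} + \left(7412 + 68 \left(- \frac{497}{54}\right) + 218 - \frac{497}{27}\right) \left(- \frac{1}{7359}\right) = - \frac{98}{2679} + \left(7412 - \frac{16898}{27} + 218 - \frac{497}{27}\right) \left(- \frac{1}{7359}\right) = - \frac{98}{2679} + \frac{188615}{27} \left(- \frac{1}{7359}\right) = - \frac{98}{2679} - \frac{188615}{198693} = - \frac{174923833}{177432849}$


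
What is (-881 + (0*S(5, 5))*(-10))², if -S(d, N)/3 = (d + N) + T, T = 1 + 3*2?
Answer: 776161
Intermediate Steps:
T = 7 (T = 1 + 6 = 7)
S(d, N) = -21 - 3*N - 3*d (S(d, N) = -3*((d + N) + 7) = -3*((N + d) + 7) = -3*(7 + N + d) = -21 - 3*N - 3*d)
(-881 + (0*S(5, 5))*(-10))² = (-881 + (0*(-21 - 3*5 - 3*5))*(-10))² = (-881 + (0*(-21 - 15 - 15))*(-10))² = (-881 + (0*(-51))*(-10))² = (-881 + 0*(-10))² = (-881 + 0)² = (-881)² = 776161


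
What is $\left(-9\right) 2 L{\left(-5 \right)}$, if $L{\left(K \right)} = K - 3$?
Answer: $144$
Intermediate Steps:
$L{\left(K \right)} = -3 + K$
$\left(-9\right) 2 L{\left(-5 \right)} = \left(-9\right) 2 \left(-3 - 5\right) = \left(-18\right) \left(-8\right) = 144$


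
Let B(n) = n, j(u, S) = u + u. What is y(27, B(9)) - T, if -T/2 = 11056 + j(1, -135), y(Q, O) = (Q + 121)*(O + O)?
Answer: 24780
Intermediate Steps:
j(u, S) = 2*u
y(Q, O) = 2*O*(121 + Q) (y(Q, O) = (121 + Q)*(2*O) = 2*O*(121 + Q))
T = -22116 (T = -2*(11056 + 2*1) = -2*(11056 + 2) = -2*11058 = -22116)
y(27, B(9)) - T = 2*9*(121 + 27) - 1*(-22116) = 2*9*148 + 22116 = 2664 + 22116 = 24780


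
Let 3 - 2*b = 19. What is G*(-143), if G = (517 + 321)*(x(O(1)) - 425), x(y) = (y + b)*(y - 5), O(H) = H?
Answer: 47574098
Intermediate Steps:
b = -8 (b = 3/2 - 1/2*19 = 3/2 - 19/2 = -8)
x(y) = (-8 + y)*(-5 + y) (x(y) = (y - 8)*(y - 5) = (-8 + y)*(-5 + y))
G = -332686 (G = (517 + 321)*((40 + 1**2 - 13*1) - 425) = 838*((40 + 1 - 13) - 425) = 838*(28 - 425) = 838*(-397) = -332686)
G*(-143) = -332686*(-143) = 47574098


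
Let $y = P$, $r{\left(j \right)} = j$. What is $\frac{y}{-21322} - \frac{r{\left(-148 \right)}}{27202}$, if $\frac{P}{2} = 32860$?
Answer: $- \frac{63734278}{20714323} \approx -3.0768$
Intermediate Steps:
$P = 65720$ ($P = 2 \cdot 32860 = 65720$)
$y = 65720$
$\frac{y}{-21322} - \frac{r{\left(-148 \right)}}{27202} = \frac{65720}{-21322} - - \frac{148}{27202} = 65720 \left(- \frac{1}{21322}\right) - \left(-148\right) \frac{1}{27202} = - \frac{32860}{10661} - - \frac{74}{13601} = - \frac{32860}{10661} + \frac{74}{13601} = - \frac{63734278}{20714323}$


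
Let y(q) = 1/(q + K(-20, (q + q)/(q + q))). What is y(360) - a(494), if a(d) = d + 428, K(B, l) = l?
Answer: -332841/361 ≈ -922.00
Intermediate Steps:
y(q) = 1/(1 + q) (y(q) = 1/(q + (q + q)/(q + q)) = 1/(q + (2*q)/((2*q))) = 1/(q + (2*q)*(1/(2*q))) = 1/(q + 1) = 1/(1 + q))
a(d) = 428 + d
y(360) - a(494) = 1/(1 + 360) - (428 + 494) = 1/361 - 1*922 = 1/361 - 922 = -332841/361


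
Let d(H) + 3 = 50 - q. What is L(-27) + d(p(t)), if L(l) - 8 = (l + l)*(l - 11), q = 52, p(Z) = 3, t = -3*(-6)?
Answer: 2055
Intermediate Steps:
t = 18
d(H) = -5 (d(H) = -3 + (50 - 1*52) = -3 + (50 - 52) = -3 - 2 = -5)
L(l) = 8 + 2*l*(-11 + l) (L(l) = 8 + (l + l)*(l - 11) = 8 + (2*l)*(-11 + l) = 8 + 2*l*(-11 + l))
L(-27) + d(p(t)) = (8 - 22*(-27) + 2*(-27)²) - 5 = (8 + 594 + 2*729) - 5 = (8 + 594 + 1458) - 5 = 2060 - 5 = 2055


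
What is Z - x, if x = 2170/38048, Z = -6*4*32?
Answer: -14611517/19024 ≈ -768.06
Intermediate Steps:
Z = -768 (Z = -24*32 = -768)
x = 1085/19024 (x = 2170*(1/38048) = 1085/19024 ≈ 0.057033)
Z - x = -768 - 1*1085/19024 = -768 - 1085/19024 = -14611517/19024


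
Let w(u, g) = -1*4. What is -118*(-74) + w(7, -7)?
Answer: 8728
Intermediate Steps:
w(u, g) = -4
-118*(-74) + w(7, -7) = -118*(-74) - 4 = 8732 - 4 = 8728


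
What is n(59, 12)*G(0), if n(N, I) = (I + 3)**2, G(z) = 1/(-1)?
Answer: -225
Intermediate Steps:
G(z) = -1 (G(z) = 1*(-1) = -1)
n(N, I) = (3 + I)**2
n(59, 12)*G(0) = (3 + 12)**2*(-1) = 15**2*(-1) = 225*(-1) = -225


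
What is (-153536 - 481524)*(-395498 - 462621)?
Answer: 544957052140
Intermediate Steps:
(-153536 - 481524)*(-395498 - 462621) = -635060*(-858119) = 544957052140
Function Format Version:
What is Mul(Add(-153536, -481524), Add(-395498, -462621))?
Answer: 544957052140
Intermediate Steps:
Mul(Add(-153536, -481524), Add(-395498, -462621)) = Mul(-635060, -858119) = 544957052140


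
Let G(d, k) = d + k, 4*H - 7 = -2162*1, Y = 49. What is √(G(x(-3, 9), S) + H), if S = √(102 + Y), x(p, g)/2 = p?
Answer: √(-2179 + 4*√151)/2 ≈ 23.075*I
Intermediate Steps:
x(p, g) = 2*p
H = -2155/4 (H = 7/4 + (-2162*1)/4 = 7/4 + (¼)*(-2162) = 7/4 - 1081/2 = -2155/4 ≈ -538.75)
S = √151 (S = √(102 + 49) = √151 ≈ 12.288)
√(G(x(-3, 9), S) + H) = √((2*(-3) + √151) - 2155/4) = √((-6 + √151) - 2155/4) = √(-2179/4 + √151)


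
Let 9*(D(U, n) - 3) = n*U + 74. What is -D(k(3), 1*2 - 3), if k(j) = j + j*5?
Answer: -83/9 ≈ -9.2222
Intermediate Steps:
k(j) = 6*j (k(j) = j + 5*j = 6*j)
D(U, n) = 101/9 + U*n/9 (D(U, n) = 3 + (n*U + 74)/9 = 3 + (U*n + 74)/9 = 3 + (74 + U*n)/9 = 3 + (74/9 + U*n/9) = 101/9 + U*n/9)
-D(k(3), 1*2 - 3) = -(101/9 + (6*3)*(1*2 - 3)/9) = -(101/9 + (1/9)*18*(2 - 3)) = -(101/9 + (1/9)*18*(-1)) = -(101/9 - 2) = -1*83/9 = -83/9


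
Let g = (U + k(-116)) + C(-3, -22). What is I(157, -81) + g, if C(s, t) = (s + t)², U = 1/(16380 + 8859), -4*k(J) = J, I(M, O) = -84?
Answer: 14386231/25239 ≈ 570.00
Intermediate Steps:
k(J) = -J/4
U = 1/25239 ≈ 3.9621e-5
g = 16506307/25239 (g = (1/25239 - ¼*(-116)) + (-3 - 22)² = (1/25239 + 29) + (-25)² = 731932/25239 + 625 = 16506307/25239 ≈ 654.00)
I(157, -81) + g = -84 + 16506307/25239 = 14386231/25239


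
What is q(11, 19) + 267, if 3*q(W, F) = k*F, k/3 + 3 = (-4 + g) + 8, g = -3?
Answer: 229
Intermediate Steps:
k = -6 (k = -9 + 3*((-4 - 3) + 8) = -9 + 3*(-7 + 8) = -9 + 3*1 = -9 + 3 = -6)
q(W, F) = -2*F (q(W, F) = (-6*F)/3 = -2*F)
q(11, 19) + 267 = -2*19 + 267 = -38 + 267 = 229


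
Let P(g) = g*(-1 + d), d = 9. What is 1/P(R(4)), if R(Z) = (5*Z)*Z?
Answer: 1/640 ≈ 0.0015625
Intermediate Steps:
R(Z) = 5*Z²
P(g) = 8*g (P(g) = g*(-1 + 9) = g*8 = 8*g)
1/P(R(4)) = 1/(8*(5*4²)) = 1/(8*(5*16)) = 1/(8*80) = 1/640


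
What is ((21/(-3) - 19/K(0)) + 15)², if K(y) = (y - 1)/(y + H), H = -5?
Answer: 7569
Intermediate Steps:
K(y) = (-1 + y)/(-5 + y) (K(y) = (y - 1)/(y - 5) = (-1 + y)/(-5 + y))
((21/(-3) - 19/K(0)) + 15)² = ((21/(-3) - 19*(-5 + 0)/(-1 + 0)) + 15)² = ((21*(-⅓) - 19/(-1/(-5))) + 15)² = ((-7 - 19/((-⅕*(-1)))) + 15)² = ((-7 - 19/⅕) + 15)² = ((-7 - 19*5) + 15)² = ((-7 - 95) + 15)² = (-102 + 15)² = (-87)² = 7569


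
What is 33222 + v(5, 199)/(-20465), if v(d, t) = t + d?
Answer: 679888026/20465 ≈ 33222.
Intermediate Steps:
v(d, t) = d + t
33222 + v(5, 199)/(-20465) = 33222 + (5 + 199)/(-20465) = 33222 + 204*(-1/20465) = 33222 - 204/20465 = 679888026/20465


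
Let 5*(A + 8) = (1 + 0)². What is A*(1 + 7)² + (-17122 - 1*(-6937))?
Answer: -53421/5 ≈ -10684.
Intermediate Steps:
A = -39/5 (A = -8 + (1 + 0)²/5 = -8 + (⅕)*1² = -8 + (⅕)*1 = -8 + ⅕ = -39/5 ≈ -7.8000)
A*(1 + 7)² + (-17122 - 1*(-6937)) = -39*(1 + 7)²/5 + (-17122 - 1*(-6937)) = -39/5*8² + (-17122 + 6937) = -39/5*64 - 10185 = -2496/5 - 10185 = -53421/5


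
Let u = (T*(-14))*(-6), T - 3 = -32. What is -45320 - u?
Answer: -42884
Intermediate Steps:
T = -29 (T = 3 - 32 = -29)
u = -2436 (u = -29*(-14)*(-6) = 406*(-6) = -2436)
-45320 - u = -45320 - 1*(-2436) = -45320 + 2436 = -42884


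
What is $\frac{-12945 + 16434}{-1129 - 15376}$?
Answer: $- \frac{3489}{16505} \approx -0.21139$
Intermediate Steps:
$\frac{-12945 + 16434}{-1129 - 15376} = \frac{3489}{-16505} = 3489 \left(- \frac{1}{16505}\right) = - \frac{3489}{16505}$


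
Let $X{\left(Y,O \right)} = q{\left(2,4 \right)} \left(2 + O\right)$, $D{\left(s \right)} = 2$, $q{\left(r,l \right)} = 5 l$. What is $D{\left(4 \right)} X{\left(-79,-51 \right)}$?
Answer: $-1960$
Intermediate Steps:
$X{\left(Y,O \right)} = 40 + 20 O$ ($X{\left(Y,O \right)} = 5 \cdot 4 \left(2 + O\right) = 20 \left(2 + O\right) = 40 + 20 O$)
$D{\left(4 \right)} X{\left(-79,-51 \right)} = 2 \left(40 + 20 \left(-51\right)\right) = 2 \left(40 - 1020\right) = 2 \left(-980\right) = -1960$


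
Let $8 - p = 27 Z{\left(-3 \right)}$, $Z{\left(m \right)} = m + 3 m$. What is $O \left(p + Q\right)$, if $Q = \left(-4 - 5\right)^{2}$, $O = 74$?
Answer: $30562$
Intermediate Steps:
$Q = 81$ ($Q = \left(-9\right)^{2} = 81$)
$Z{\left(m \right)} = 4 m$
$p = 332$ ($p = 8 - 27 \cdot 4 \left(-3\right) = 8 - 27 \left(-12\right) = 8 - -324 = 8 + 324 = 332$)
$O \left(p + Q\right) = 74 \left(332 + 81\right) = 74 \cdot 413 = 30562$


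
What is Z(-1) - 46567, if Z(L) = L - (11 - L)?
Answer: -46580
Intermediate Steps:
Z(L) = -11 + 2*L (Z(L) = L + (-11 + L) = -11 + 2*L)
Z(-1) - 46567 = (-11 + 2*(-1)) - 46567 = (-11 - 2) - 46567 = -13 - 46567 = -46580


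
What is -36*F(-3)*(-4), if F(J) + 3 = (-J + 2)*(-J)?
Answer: 1728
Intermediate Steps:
F(J) = -3 - J*(2 - J) (F(J) = -3 + (-J + 2)*(-J) = -3 + (2 - J)*(-J) = -3 - J*(2 - J))
-36*F(-3)*(-4) = -36*(-3 + (-3)**2 - 2*(-3))*(-4) = -36*(-3 + 9 + 6)*(-4) = -36*12*(-4) = -432*(-4) = 1728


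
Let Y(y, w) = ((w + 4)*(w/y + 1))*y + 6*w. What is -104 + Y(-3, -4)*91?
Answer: -2288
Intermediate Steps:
Y(y, w) = 6*w + y*(1 + w/y)*(4 + w) (Y(y, w) = ((4 + w)*(1 + w/y))*y + 6*w = ((1 + w/y)*(4 + w))*y + 6*w = y*(1 + w/y)*(4 + w) + 6*w = 6*w + y*(1 + w/y)*(4 + w))
-104 + Y(-3, -4)*91 = -104 + ((-4)² + 4*(-3) + 10*(-4) - 4*(-3))*91 = -104 + (16 - 12 - 40 + 12)*91 = -104 - 24*91 = -104 - 2184 = -2288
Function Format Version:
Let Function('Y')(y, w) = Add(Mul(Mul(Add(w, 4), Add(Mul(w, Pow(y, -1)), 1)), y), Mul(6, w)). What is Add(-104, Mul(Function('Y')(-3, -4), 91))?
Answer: -2288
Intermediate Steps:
Function('Y')(y, w) = Add(Mul(6, w), Mul(y, Add(1, Mul(w, Pow(y, -1))), Add(4, w))) (Function('Y')(y, w) = Add(Mul(Mul(Add(4, w), Add(1, Mul(w, Pow(y, -1)))), y), Mul(6, w)) = Add(Mul(Mul(Add(1, Mul(w, Pow(y, -1))), Add(4, w)), y), Mul(6, w)) = Add(Mul(y, Add(1, Mul(w, Pow(y, -1))), Add(4, w)), Mul(6, w)) = Add(Mul(6, w), Mul(y, Add(1, Mul(w, Pow(y, -1))), Add(4, w))))
Add(-104, Mul(Function('Y')(-3, -4), 91)) = Add(-104, Mul(Add(Pow(-4, 2), Mul(4, -3), Mul(10, -4), Mul(-4, -3)), 91)) = Add(-104, Mul(Add(16, -12, -40, 12), 91)) = Add(-104, Mul(-24, 91)) = Add(-104, -2184) = -2288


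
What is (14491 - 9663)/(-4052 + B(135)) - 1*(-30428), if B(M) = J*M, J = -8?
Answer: 39037917/1283 ≈ 30427.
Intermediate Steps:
B(M) = -8*M
(14491 - 9663)/(-4052 + B(135)) - 1*(-30428) = (14491 - 9663)/(-4052 - 8*135) - 1*(-30428) = 4828/(-4052 - 1080) + 30428 = 4828/(-5132) + 30428 = 4828*(-1/5132) + 30428 = -1207/1283 + 30428 = 39037917/1283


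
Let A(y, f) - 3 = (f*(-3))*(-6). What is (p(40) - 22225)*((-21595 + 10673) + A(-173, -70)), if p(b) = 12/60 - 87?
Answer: 1358677061/5 ≈ 2.7174e+8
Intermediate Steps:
A(y, f) = 3 + 18*f (A(y, f) = 3 + (f*(-3))*(-6) = 3 - 3*f*(-6) = 3 + 18*f)
p(b) = -434/5 (p(b) = 12*(1/60) - 87 = ⅕ - 87 = -434/5)
(p(40) - 22225)*((-21595 + 10673) + A(-173, -70)) = (-434/5 - 22225)*((-21595 + 10673) + (3 + 18*(-70))) = -111559*(-10922 + (3 - 1260))/5 = -111559*(-10922 - 1257)/5 = -111559/5*(-12179) = 1358677061/5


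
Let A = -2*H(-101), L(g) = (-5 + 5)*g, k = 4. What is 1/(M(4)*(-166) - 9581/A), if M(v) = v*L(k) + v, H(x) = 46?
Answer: -92/51507 ≈ -0.0017862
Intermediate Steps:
L(g) = 0 (L(g) = 0*g = 0)
M(v) = v (M(v) = v*0 + v = 0 + v = v)
A = -92 (A = -2*46 = -92)
1/(M(4)*(-166) - 9581/A) = 1/(4*(-166) - 9581/(-92)) = 1/(-664 - 9581*(-1/92)) = 1/(-664 + 9581/92) = 1/(-51507/92) = -92/51507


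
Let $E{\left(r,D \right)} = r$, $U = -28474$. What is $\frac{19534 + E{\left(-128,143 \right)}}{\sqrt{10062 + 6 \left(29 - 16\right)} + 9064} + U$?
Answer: $- \frac{584712013790}{20536489} - \frac{126139 \sqrt{15}}{20536489} \approx -28472.0$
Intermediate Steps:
$\frac{19534 + E{\left(-128,143 \right)}}{\sqrt{10062 + 6 \left(29 - 16\right)} + 9064} + U = \frac{19534 - 128}{\sqrt{10062 + 6 \left(29 - 16\right)} + 9064} - 28474 = \frac{19406}{\sqrt{10062 + 6 \cdot 13} + 9064} - 28474 = \frac{19406}{\sqrt{10062 + 78} + 9064} - 28474 = \frac{19406}{\sqrt{10140} + 9064} - 28474 = \frac{19406}{26 \sqrt{15} + 9064} - 28474 = \frac{19406}{9064 + 26 \sqrt{15}} - 28474 = -28474 + \frac{19406}{9064 + 26 \sqrt{15}}$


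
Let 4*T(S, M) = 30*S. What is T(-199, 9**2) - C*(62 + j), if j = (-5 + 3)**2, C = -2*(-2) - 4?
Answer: -2985/2 ≈ -1492.5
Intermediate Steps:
C = 0 (C = 4 - 4 = 0)
j = 4 (j = (-2)**2 = 4)
T(S, M) = 15*S/2 (T(S, M) = (30*S)/4 = 15*S/2)
T(-199, 9**2) - C*(62 + j) = (15/2)*(-199) - 0*(62 + 4) = -2985/2 - 0*66 = -2985/2 - 1*0 = -2985/2 + 0 = -2985/2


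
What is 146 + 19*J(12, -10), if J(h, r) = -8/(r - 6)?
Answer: 311/2 ≈ 155.50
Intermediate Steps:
J(h, r) = -8/(-6 + r)
146 + 19*J(12, -10) = 146 + 19*(-8/(-6 - 10)) = 146 + 19*(-8/(-16)) = 146 + 19*(-8*(-1/16)) = 146 + 19*(½) = 146 + 19/2 = 311/2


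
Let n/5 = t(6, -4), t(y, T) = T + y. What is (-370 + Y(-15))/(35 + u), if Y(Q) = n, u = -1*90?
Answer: 72/11 ≈ 6.5455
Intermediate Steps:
u = -90
n = 10 (n = 5*(-4 + 6) = 5*2 = 10)
Y(Q) = 10
(-370 + Y(-15))/(35 + u) = (-370 + 10)/(35 - 90) = -360/(-55) = -360*(-1/55) = 72/11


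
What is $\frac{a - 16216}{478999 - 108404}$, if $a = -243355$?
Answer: $- \frac{259571}{370595} \approx -0.70042$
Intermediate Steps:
$\frac{a - 16216}{478999 - 108404} = \frac{-243355 - 16216}{478999 - 108404} = - \frac{259571}{370595}$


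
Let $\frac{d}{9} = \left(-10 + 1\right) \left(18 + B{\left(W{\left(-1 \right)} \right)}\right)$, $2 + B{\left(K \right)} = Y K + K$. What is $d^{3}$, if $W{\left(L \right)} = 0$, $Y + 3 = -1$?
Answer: $-2176782336$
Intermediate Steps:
$Y = -4$ ($Y = -3 - 1 = -4$)
$B{\left(K \right)} = -2 - 3 K$ ($B{\left(K \right)} = -2 + \left(- 4 K + K\right) = -2 - 3 K$)
$d = -1296$ ($d = 9 \left(-10 + 1\right) \left(18 - 2\right) = 9 \left(- 9 \left(18 + \left(-2 + 0\right)\right)\right) = 9 \left(- 9 \left(18 - 2\right)\right) = 9 \left(\left(-9\right) 16\right) = 9 \left(-144\right) = -1296$)
$d^{3} = \left(-1296\right)^{3} = -2176782336$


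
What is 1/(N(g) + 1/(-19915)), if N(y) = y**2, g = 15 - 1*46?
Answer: 19915/19138314 ≈ 0.0010406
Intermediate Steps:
g = -31 (g = 15 - 46 = -31)
1/(N(g) + 1/(-19915)) = 1/((-31)**2 + 1/(-19915)) = 1/(961 - 1/19915) = 1/(19138314/19915) = 19915/19138314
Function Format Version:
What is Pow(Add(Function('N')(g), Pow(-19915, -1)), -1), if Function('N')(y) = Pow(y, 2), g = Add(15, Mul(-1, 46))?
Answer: Rational(19915, 19138314) ≈ 0.0010406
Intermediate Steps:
g = -31 (g = Add(15, -46) = -31)
Pow(Add(Function('N')(g), Pow(-19915, -1)), -1) = Pow(Add(Pow(-31, 2), Pow(-19915, -1)), -1) = Pow(Add(961, Rational(-1, 19915)), -1) = Pow(Rational(19138314, 19915), -1) = Rational(19915, 19138314)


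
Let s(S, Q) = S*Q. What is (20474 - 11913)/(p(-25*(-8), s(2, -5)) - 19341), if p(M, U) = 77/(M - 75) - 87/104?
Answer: -111293000/251435867 ≈ -0.44263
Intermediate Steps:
s(S, Q) = Q*S
p(M, U) = -87/104 + 77/(-75 + M) (p(M, U) = 77/(-75 + M) - 87*1/104 = 77/(-75 + M) - 87/104 = -87/104 + 77/(-75 + M))
(20474 - 11913)/(p(-25*(-8), s(2, -5)) - 19341) = (20474 - 11913)/((14533 - (-2175)*(-8))/(104*(-75 - 25*(-8))) - 19341) = 8561/((14533 - 87*200)/(104*(-75 + 200)) - 19341) = 8561/((1/104)*(14533 - 17400)/125 - 19341) = 8561/((1/104)*(1/125)*(-2867) - 19341) = 8561/(-2867/13000 - 19341) = 8561/(-251435867/13000) = 8561*(-13000/251435867) = -111293000/251435867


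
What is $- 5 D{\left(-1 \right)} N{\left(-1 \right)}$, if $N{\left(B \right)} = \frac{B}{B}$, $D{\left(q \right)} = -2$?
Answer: $10$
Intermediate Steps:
$N{\left(B \right)} = 1$
$- 5 D{\left(-1 \right)} N{\left(-1 \right)} = \left(-5\right) \left(-2\right) 1 = 10 \cdot 1 = 10$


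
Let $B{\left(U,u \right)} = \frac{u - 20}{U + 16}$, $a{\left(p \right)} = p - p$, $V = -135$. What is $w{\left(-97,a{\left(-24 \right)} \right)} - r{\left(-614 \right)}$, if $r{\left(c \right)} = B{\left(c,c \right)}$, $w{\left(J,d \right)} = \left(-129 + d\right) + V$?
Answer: $- \frac{79253}{299} \approx -265.06$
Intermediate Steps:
$a{\left(p \right)} = 0$
$B{\left(U,u \right)} = \frac{-20 + u}{16 + U}$
$w{\left(J,d \right)} = -264 + d$ ($w{\left(J,d \right)} = \left(-129 + d\right) - 135 = -264 + d$)
$r{\left(c \right)} = \frac{-20 + c}{16 + c}$
$w{\left(-97,a{\left(-24 \right)} \right)} - r{\left(-614 \right)} = \left(-264 + 0\right) - \frac{-20 - 614}{16 - 614} = -264 - \frac{1}{-598} \left(-634\right) = -264 - \left(- \frac{1}{598}\right) \left(-634\right) = -264 - \frac{317}{299} = - \frac{79253}{299}$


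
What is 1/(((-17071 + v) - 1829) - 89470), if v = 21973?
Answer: -1/86397 ≈ -1.1574e-5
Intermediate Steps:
1/(((-17071 + v) - 1829) - 89470) = 1/(((-17071 + 21973) - 1829) - 89470) = 1/((4902 - 1829) - 89470) = 1/(3073 - 89470) = 1/(-86397) = -1/86397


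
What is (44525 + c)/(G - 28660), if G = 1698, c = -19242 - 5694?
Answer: -19589/26962 ≈ -0.72654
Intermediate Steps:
c = -24936
(44525 + c)/(G - 28660) = (44525 - 24936)/(1698 - 28660) = 19589/(-26962) = 19589*(-1/26962) = -19589/26962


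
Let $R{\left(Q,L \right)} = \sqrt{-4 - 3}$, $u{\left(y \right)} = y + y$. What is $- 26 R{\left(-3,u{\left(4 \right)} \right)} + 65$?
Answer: $65 - 26 i \sqrt{7} \approx 65.0 - 68.79 i$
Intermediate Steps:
$u{\left(y \right)} = 2 y$
$R{\left(Q,L \right)} = i \sqrt{7}$ ($R{\left(Q,L \right)} = \sqrt{-7} = i \sqrt{7}$)
$- 26 R{\left(-3,u{\left(4 \right)} \right)} + 65 = - 26 i \sqrt{7} + 65 = 65 - 26 i \sqrt{7}$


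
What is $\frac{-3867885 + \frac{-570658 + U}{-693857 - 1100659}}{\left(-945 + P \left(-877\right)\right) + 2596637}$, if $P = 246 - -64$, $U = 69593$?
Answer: $- \frac{6940981017595}{4170135760152} \approx -1.6644$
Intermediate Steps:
$P = 310$ ($P = 246 + 64 = 310$)
$\frac{-3867885 + \frac{-570658 + U}{-693857 - 1100659}}{\left(-945 + P \left(-877\right)\right) + 2596637} = \frac{-3867885 + \frac{-570658 + 69593}{-693857 - 1100659}}{\left(-945 + 310 \left(-877\right)\right) + 2596637} = \frac{-3867885 - \frac{501065}{-1794516}}{\left(-945 - 271870\right) + 2596637} = \frac{-3867885 - - \frac{501065}{1794516}}{-272815 + 2596637} = \frac{-3867885 + \frac{501065}{1794516}}{2323822} = \left(- \frac{6940981017595}{1794516}\right) \frac{1}{2323822} = - \frac{6940981017595}{4170135760152}$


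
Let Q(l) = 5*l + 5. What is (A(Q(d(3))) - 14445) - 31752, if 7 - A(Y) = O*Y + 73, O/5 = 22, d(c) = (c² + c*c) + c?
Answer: -58363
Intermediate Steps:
d(c) = c + 2*c² (d(c) = (c² + c²) + c = 2*c² + c = c + 2*c²)
O = 110 (O = 5*22 = 110)
Q(l) = 5 + 5*l
A(Y) = -66 - 110*Y (A(Y) = 7 - (110*Y + 73) = 7 - (73 + 110*Y) = 7 + (-73 - 110*Y) = -66 - 110*Y)
(A(Q(d(3))) - 14445) - 31752 = ((-66 - 110*(5 + 5*(3*(1 + 2*3)))) - 14445) - 31752 = ((-66 - 110*(5 + 5*(3*(1 + 6)))) - 14445) - 31752 = ((-66 - 110*(5 + 5*(3*7))) - 14445) - 31752 = ((-66 - 110*(5 + 5*21)) - 14445) - 31752 = ((-66 - 110*(5 + 105)) - 14445) - 31752 = ((-66 - 110*110) - 14445) - 31752 = ((-66 - 12100) - 14445) - 31752 = (-12166 - 14445) - 31752 = -26611 - 31752 = -58363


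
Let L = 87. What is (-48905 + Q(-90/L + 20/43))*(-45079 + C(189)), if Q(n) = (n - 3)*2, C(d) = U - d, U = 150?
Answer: 2751901890566/1247 ≈ 2.2068e+9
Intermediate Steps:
C(d) = 150 - d
Q(n) = -6 + 2*n (Q(n) = (-3 + n)*2 = -6 + 2*n)
(-48905 + Q(-90/L + 20/43))*(-45079 + C(189)) = (-48905 + (-6 + 2*(-90/87 + 20/43)))*(-45079 + (150 - 1*189)) = (-48905 + (-6 + 2*(-90*1/87 + 20*(1/43))))*(-45079 + (150 - 189)) = (-48905 + (-6 + 2*(-30/29 + 20/43)))*(-45079 - 39) = (-48905 + (-6 + 2*(-710/1247)))*(-45118) = (-48905 + (-6 - 1420/1247))*(-45118) = (-48905 - 8902/1247)*(-45118) = -60993437/1247*(-45118) = 2751901890566/1247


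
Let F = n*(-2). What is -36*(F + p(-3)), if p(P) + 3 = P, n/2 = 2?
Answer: 504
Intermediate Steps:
n = 4 (n = 2*2 = 4)
p(P) = -3 + P
F = -8 (F = 4*(-2) = -8)
-36*(F + p(-3)) = -36*(-8 + (-3 - 3)) = -36*(-8 - 6) = -36*(-14) = 504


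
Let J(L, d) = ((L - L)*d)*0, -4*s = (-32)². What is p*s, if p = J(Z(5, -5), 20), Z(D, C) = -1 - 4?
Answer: 0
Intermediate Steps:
s = -256 (s = -¼*(-32)² = -¼*1024 = -256)
Z(D, C) = -5
J(L, d) = 0 (J(L, d) = (0*d)*0 = 0*0 = 0)
p = 0
p*s = 0*(-256) = 0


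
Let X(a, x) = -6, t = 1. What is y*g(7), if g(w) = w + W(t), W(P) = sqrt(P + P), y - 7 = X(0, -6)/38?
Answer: 910/19 + 130*sqrt(2)/19 ≈ 57.571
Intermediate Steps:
y = 130/19 (y = 7 - 6/38 = 7 - 6*1/38 = 7 - 3/19 = 130/19 ≈ 6.8421)
W(P) = sqrt(2)*sqrt(P) (W(P) = sqrt(2*P) = sqrt(2)*sqrt(P))
g(w) = w + sqrt(2) (g(w) = w + sqrt(2)*sqrt(1) = w + sqrt(2)*1 = w + sqrt(2))
y*g(7) = 130*(7 + sqrt(2))/19 = 910/19 + 130*sqrt(2)/19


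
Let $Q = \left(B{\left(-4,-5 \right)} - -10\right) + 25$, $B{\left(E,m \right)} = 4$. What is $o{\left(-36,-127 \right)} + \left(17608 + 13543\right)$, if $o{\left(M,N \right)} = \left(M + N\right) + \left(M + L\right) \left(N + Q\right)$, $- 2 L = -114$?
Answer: $29140$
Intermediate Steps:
$L = 57$ ($L = \left(- \frac{1}{2}\right) \left(-114\right) = 57$)
$Q = 39$ ($Q = \left(4 - -10\right) + 25 = \left(4 + \left(-5 + 15\right)\right) + 25 = \left(4 + 10\right) + 25 = 14 + 25 = 39$)
$o{\left(M,N \right)} = M + N + \left(39 + N\right) \left(57 + M\right)$ ($o{\left(M,N \right)} = \left(M + N\right) + \left(M + 57\right) \left(N + 39\right) = \left(M + N\right) + \left(57 + M\right) \left(39 + N\right) = \left(M + N\right) + \left(39 + N\right) \left(57 + M\right) = M + N + \left(39 + N\right) \left(57 + M\right)$)
$o{\left(-36,-127 \right)} + \left(17608 + 13543\right) = \left(2223 + 40 \left(-36\right) + 58 \left(-127\right) - -4572\right) + \left(17608 + 13543\right) = \left(2223 - 1440 - 7366 + 4572\right) + 31151 = -2011 + 31151 = 29140$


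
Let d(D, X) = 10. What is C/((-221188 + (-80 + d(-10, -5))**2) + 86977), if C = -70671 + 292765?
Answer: -222094/129311 ≈ -1.7175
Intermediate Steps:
C = 222094
C/((-221188 + (-80 + d(-10, -5))**2) + 86977) = 222094/((-221188 + (-80 + 10)**2) + 86977) = 222094/((-221188 + (-70)**2) + 86977) = 222094/((-221188 + 4900) + 86977) = 222094/(-216288 + 86977) = 222094/(-129311) = 222094*(-1/129311) = -222094/129311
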